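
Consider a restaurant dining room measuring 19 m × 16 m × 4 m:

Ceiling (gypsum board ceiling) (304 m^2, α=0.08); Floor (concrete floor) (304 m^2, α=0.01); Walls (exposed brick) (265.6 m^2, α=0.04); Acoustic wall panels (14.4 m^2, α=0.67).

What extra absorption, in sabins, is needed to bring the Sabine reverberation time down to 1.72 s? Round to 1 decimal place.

A₁ = Σ Sᵢαᵢ = 304*0.08 + 304*0.01 + 265.6*0.04 + 14.4*0.67 = 47.632 sabins.
Target A₂ = 0.161·1216/1.72 = 113.823 sabins (V = 1216 m³).
Shortfall: 113.823 − 47.632 = 66.2 sabins.

66.2 sabins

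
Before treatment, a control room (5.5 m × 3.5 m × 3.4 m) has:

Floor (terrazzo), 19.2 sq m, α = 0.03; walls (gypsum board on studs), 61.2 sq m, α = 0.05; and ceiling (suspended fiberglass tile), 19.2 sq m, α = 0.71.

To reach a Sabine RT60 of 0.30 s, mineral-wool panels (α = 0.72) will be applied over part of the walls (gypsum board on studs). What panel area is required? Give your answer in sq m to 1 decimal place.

A₁ = Σ Sᵢαᵢ = 19.2·0.03 + 61.2·0.05 + 19.2·0.71 = 17.268 sabins.
Required A₂ = 0.161·65.45/0.30 = 35.125 sabins.
ΔA needed = 35.125 − 17.268 = 17.857 sabins.
Each sq m of panel replacing the walls (gypsum board on studs) adds (0.72 − 0.05) = 0.67 sabins.
Panel area = 17.857 / 0.67 = 26.7 sq m.

26.7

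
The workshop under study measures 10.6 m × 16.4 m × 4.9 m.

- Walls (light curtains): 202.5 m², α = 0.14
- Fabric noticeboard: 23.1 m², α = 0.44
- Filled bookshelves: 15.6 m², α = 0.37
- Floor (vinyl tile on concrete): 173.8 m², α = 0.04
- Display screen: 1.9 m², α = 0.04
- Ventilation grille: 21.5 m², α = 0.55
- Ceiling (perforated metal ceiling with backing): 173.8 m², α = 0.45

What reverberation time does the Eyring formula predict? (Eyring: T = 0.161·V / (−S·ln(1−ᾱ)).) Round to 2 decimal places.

S = Σ Sᵢ = 612.2 m².
Σ(Sᵢαᵢ) = 202.5·0.14 + 23.1·0.44 + 15.6·0.37 + 173.8·0.04 + 1.9·0.04 + 21.5·0.55 + 173.8·0.45 = 141.349.
ᾱ = 141.349 / 612.2 = 0.2309.
Eyring denominator: −S ln(1−ᾱ) = 160.723.
V = 10.6 × 16.4 × 4.9 = 851.816 m³.
T = 0.161·V/[−S·ln(1−ᾱ)] = 0.161·851.816/160.723 = 0.85 s.

0.85 s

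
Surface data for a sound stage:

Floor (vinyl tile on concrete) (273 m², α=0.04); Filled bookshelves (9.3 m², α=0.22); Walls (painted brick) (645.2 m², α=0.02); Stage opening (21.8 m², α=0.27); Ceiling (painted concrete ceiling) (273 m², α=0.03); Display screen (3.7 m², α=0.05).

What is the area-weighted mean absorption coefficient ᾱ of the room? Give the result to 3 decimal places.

S = Σ Sᵢ = 273 + 9.3 + 645.2 + 21.8 + 273 + 3.7 = 1226.0 m².
Σ(Sᵢαᵢ) = 273×0.04 + 9.3×0.22 + 645.2×0.02 + 21.8×0.27 + 273×0.03 + 3.7×0.05 = 40.131.
ᾱ = 40.131 / 1226.0 = 0.033.

0.033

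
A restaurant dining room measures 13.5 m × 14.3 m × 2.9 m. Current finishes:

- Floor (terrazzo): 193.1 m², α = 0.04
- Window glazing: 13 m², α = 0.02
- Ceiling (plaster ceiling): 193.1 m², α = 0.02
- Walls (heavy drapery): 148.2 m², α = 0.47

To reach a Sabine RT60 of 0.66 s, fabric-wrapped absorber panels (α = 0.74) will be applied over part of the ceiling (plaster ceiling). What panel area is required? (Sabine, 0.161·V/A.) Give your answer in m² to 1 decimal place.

76.5

A₁ = Σ Sᵢαᵢ = 193.1*0.04 + 13*0.02 + 193.1*0.02 + 148.2*0.47 = 81.500 sabins.
V = 559.845 m³. Target absorption A₂ = 0.161 × 559.845 / 0.66 = 136.568 sabins.
Absorption to add: 136.568 − 81.500 = 55.068 sabins.
Net gain per m²: Δα = 0.74 − 0.02 = 0.72.
Area = ΔA/Δα = 55.068/0.72 = 76.5 m².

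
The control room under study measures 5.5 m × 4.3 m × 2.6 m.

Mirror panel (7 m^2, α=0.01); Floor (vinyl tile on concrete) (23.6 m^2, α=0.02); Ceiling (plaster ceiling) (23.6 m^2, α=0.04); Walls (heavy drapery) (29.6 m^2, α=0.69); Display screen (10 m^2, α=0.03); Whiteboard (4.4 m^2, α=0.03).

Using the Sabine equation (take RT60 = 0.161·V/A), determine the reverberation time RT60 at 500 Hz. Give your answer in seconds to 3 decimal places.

0.443 seconds

A = Σ Sᵢαᵢ = 7*0.01 + 23.6*0.02 + 23.6*0.04 + 29.6*0.69 + 10*0.03 + 4.4*0.03 = 22.342 sabins.
Volume V = 5.5 × 4.3 × 2.6 = 61.49 m³.
Sabine: RT60 = 0.161 × 61.49 / 22.342 = 0.443 s.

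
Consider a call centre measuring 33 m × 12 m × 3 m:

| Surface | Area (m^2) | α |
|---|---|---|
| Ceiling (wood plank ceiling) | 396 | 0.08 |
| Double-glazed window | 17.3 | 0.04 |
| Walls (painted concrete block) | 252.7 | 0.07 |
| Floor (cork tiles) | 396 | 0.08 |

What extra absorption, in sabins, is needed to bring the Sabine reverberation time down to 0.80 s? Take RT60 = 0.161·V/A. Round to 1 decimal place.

157.3 sabins

Summing Sᵢαᵢ: 31.680 + 0.692 + 17.689 + 31.680 → A₁ = 81.741 sabins.
Target A₂ = 0.161·1188/0.80 = 239.085 sabins (V = 1188 m³).
Additional absorption ΔA = 239.085 − 81.741 = 157.3 sabins.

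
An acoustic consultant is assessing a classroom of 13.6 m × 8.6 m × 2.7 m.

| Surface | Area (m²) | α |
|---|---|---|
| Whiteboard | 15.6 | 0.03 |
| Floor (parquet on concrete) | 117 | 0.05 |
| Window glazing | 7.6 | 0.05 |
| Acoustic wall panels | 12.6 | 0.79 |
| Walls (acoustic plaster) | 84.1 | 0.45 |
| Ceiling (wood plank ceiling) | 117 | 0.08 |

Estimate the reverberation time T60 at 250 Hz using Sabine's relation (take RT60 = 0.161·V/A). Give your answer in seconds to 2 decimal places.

0.80 s

Summing Sᵢαᵢ: 0.468 + 5.850 + 0.380 + 9.954 + 37.845 + 9.360 → A = 63.857 sabins.
Room volume: 315.792 m³.
RT60 = 0.161 · V / A = 0.161 × 315.792 / 63.857 = 0.80 s.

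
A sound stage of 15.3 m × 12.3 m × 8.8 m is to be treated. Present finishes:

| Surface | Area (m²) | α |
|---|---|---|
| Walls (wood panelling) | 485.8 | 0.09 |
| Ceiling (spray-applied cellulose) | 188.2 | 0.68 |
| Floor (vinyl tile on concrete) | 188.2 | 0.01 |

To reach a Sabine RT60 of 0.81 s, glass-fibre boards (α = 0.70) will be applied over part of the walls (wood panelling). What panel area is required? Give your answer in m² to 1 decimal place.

255.1

Equivalent absorption area: A₁ = 485.8·0.09 + 188.2·0.68 + 188.2·0.01 = 173.580 m².
V = 1656.072 m³. Target absorption A₂ = 0.161 × 1656.072 / 0.81 = 329.170 sabins.
ΔA needed = 329.170 − 173.580 = 155.590 sabins.
Net gain per m²: Δα = 0.70 − 0.09 = 0.61.
Area = ΔA/Δα = 155.590/0.61 = 255.1 m².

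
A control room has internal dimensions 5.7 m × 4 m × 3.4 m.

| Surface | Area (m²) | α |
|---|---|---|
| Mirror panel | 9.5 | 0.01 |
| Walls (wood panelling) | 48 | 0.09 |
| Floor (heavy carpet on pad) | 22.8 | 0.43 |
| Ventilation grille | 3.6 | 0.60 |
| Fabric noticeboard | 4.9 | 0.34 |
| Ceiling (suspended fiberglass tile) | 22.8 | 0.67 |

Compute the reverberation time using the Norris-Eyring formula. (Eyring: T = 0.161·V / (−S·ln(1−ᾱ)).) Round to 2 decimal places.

S = Σ Sᵢ = 111.6 m².
Σ(Sᵢαᵢ) = 9.5×0.01 + 48×0.09 + 22.8×0.43 + 3.6×0.60 + 4.9×0.34 + 22.8×0.67 = 33.321.
Mean coefficient ᾱ = A/S = 0.2986.
−S·ln(1−ᾱ) = −111.6 × ln(1 − 0.2986) = 39.582.
V = 5.7 × 4 × 3.4 = 77.52 m³.
T = 0.161·V/[−S·ln(1−ᾱ)] = 0.161·77.52/39.582 = 0.32 s.

0.32 s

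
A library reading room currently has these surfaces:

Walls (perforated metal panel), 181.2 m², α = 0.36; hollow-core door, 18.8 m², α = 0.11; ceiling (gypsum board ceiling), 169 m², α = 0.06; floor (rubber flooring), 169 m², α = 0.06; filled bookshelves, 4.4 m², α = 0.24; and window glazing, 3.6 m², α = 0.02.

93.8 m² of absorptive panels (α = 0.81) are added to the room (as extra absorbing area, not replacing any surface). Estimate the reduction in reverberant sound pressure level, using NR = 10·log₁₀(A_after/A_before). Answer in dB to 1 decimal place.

2.7 dB

Total absorption A_before = 181.2*0.36 + 18.8*0.11 + 169*0.06 + 169*0.06 + 4.4*0.24 + 3.6*0.02
  = 65.232 + 2.068 + 10.140 + 10.140 + 1.056 + 0.072 = 88.708 m² sabins.
Treatment contributes 93.8·0.81 = 75.978 sabins.
A_after = 88.708 + 75.978 = 164.686 sabins.
Reduction = 10 log₁₀(A_after/A_before) = 10 log₁₀(1.8565) = 2.7 dB.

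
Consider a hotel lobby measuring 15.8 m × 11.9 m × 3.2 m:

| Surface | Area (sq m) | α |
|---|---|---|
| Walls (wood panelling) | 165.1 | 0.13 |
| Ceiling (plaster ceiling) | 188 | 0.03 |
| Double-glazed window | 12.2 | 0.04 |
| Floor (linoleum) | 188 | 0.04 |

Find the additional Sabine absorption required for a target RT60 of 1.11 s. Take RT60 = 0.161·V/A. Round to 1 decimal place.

52.2 sabins

Equivalent absorption area: A₁ = 165.1·0.13 + 188·0.03 + 12.2·0.04 + 188·0.04 = 35.111 sq m.
V = 601.664 m³. Required absorption A₂ = 0.161 × 601.664 / 1.11 = 87.268 sabins.
ΔA = A₂ − A₁ = 87.268 − 35.111 = 52.2 sabins.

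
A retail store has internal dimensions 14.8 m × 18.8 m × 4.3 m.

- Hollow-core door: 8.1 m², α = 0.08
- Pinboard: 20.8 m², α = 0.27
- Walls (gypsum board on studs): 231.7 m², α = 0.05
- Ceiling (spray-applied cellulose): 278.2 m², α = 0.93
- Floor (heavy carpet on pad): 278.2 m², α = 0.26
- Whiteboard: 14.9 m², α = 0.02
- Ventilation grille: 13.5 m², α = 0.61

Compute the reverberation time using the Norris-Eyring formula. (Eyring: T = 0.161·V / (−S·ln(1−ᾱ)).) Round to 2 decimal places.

0.41 sec

S = Σ Sᵢ = 845.4 m².
Absorption A = 8.1×0.08 + 20.8×0.27 + 231.7×0.05 + 278.2×0.93 + 278.2×0.26 + 14.9×0.02 + 13.5×0.61 = 357.440 sabins.
Mean coefficient ᾱ = A/S = 0.4228.
−S·ln(1−ᾱ) = −845.4 × ln(1 − 0.4228) = 464.603.
V = 14.8 × 18.8 × 4.3 = 1196.432 m³.
T = 0.161·V/[−S·ln(1−ᾱ)] = 0.161·1196.432/464.603 = 0.41 s.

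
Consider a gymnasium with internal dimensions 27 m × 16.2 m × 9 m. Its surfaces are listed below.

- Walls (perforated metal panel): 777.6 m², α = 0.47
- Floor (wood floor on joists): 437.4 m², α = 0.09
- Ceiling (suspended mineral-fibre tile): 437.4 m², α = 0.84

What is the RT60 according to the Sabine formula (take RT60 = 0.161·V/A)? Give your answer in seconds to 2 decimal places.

0.82 s

Total absorption A = 777.6·0.47 + 437.4·0.09 + 437.4·0.84
  = 365.472 + 39.366 + 367.416 = 772.254 m² sabins.
Room volume: 3936.6 m³.
T = 0.161 V/A = 0.161·3936.6/772.254 = 0.82 s.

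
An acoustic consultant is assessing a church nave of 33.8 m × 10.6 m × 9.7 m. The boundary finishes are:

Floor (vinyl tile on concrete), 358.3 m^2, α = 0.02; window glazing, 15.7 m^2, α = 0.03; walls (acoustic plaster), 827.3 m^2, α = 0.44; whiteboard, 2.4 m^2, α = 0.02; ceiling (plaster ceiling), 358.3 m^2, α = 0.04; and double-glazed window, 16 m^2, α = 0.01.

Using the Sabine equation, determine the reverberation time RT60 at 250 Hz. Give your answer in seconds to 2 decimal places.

Summing Sᵢαᵢ: 7.166 + 0.471 + 364.012 + 0.048 + 14.332 + 0.160 → A = 386.189 sabins.
V = 33.8·10.6·9.7 = 3475.316 m³.
Sabine: RT60 = 0.161 × 3475.316 / 386.189 = 1.45 s.

1.45 s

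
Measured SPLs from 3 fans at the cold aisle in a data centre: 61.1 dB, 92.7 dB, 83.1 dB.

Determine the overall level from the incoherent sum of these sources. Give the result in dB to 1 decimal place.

Sum in the linear (power) domain: Σ 10^(Lᵢ/10) = 10^(61.1/10) + 10^(92.7/10) + 10^(83.1/10) = 2.068e+09.
Combined level = 10 log₁₀(2.068e+09) = 93.2 dB.

93.2 dB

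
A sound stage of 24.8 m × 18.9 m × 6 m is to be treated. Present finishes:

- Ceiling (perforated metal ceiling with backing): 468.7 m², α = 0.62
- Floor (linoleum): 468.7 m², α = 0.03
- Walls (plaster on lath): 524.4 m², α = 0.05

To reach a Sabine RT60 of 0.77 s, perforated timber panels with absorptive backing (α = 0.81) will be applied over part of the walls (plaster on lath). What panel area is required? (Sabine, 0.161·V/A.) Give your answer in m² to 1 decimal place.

338.4

Summing Sᵢαᵢ: 290.594 + 14.061 + 26.220 → A₁ = 330.875 sabins.
V = 2812.32 m³. Target absorption A₂ = 0.161 × 2812.32 / 0.77 = 588.031 sabins.
ΔA needed = 588.031 − 330.875 = 257.156 sabins.
Net gain per m²: Δα = 0.81 − 0.05 = 0.76.
Panel area = 257.156 / 0.76 = 338.4 m².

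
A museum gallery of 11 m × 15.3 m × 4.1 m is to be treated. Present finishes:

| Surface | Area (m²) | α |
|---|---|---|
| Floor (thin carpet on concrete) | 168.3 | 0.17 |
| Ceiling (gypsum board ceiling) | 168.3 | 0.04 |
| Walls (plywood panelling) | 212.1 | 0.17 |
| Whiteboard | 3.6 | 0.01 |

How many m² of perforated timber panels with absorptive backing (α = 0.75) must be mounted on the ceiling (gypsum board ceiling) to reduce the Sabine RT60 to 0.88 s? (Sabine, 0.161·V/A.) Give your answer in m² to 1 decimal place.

Total absorption A₁ = 168.3×0.17 + 168.3×0.04 + 212.1×0.17 + 3.6×0.01
  = 28.611 + 6.732 + 36.057 + 0.036 = 71.436 m² sabins.
V = 690.03 m³. Target absorption A₂ = 0.161 × 690.03 / 0.88 = 126.244 sabins.
Absorption to add: 126.244 − 71.436 = 54.808 sabins.
Net gain per m²: Δα = 0.75 − 0.04 = 0.71.
Area = ΔA/Δα = 54.808/0.71 = 77.2 m².

77.2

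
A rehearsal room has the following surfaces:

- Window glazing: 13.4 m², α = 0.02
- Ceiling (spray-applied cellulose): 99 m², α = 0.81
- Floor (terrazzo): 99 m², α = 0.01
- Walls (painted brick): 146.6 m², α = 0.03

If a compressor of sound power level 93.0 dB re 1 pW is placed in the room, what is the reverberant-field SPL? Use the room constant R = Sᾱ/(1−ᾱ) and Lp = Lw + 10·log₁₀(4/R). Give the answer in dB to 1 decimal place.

78.5 dB

Σ(Sᵢαᵢ) = 13.4·0.02 + 99·0.81 + 99·0.01 + 146.6·0.03 = 85.846; total area S = 358.0 m².
ᾱ = 0.2398, so room constant R = A/(1−ᾱ) = 112.926 m².
Lp = Lw + 10 log₁₀(4/R) = 93.0 -14.51 = 78.5 dB.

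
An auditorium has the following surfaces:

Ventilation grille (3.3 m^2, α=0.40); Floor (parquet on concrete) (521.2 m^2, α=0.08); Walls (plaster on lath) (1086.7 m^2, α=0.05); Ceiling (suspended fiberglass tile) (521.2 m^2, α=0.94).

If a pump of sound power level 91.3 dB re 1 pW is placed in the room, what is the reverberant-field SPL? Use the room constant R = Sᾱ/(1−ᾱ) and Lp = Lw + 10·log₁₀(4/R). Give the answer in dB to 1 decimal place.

68.2 dB

A = 587.279 sabins; S = 2132.4 m^2.
ᾱ = 587.279/2132.4 = 0.2754; R = Sᾱ/(1−ᾱ) = 587.279/(1−0.2754) = 810.487 m^2.
Lp = Lw + 10 log₁₀(4/R) = 91.3 -23.07 = 68.2 dB.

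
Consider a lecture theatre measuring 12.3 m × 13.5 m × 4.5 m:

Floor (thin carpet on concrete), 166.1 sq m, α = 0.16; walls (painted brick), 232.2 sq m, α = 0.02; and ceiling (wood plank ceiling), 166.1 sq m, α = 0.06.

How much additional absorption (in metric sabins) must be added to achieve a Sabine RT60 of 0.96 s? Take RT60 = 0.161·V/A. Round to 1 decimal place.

84.1 sabins

A₁ = Σ Sᵢαᵢ = 166.1×0.16 + 232.2×0.02 + 166.1×0.06 = 41.186 sabins.
For T = 0.96 s, need A₂ = 0.161·V/T = 0.161·747.225/0.96 = 125.316 sabins.
Additional absorption ΔA = 125.316 − 41.186 = 84.1 sabins.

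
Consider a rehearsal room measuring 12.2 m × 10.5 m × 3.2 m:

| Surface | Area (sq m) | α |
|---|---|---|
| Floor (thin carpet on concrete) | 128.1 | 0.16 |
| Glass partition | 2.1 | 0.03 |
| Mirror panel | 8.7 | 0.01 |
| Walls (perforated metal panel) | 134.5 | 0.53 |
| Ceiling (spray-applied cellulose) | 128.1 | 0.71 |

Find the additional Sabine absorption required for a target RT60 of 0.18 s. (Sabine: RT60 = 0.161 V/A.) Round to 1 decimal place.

Total absorption A₁ = 128.1*0.16 + 2.1*0.03 + 8.7*0.01 + 134.5*0.53 + 128.1*0.71
  = 20.496 + 0.063 + 0.087 + 71.285 + 90.951 = 182.882 sq m sabins.
V = 409.92 m³. Required absorption A₂ = 0.161 × 409.92 / 0.18 = 366.651 sabins.
Additional absorption ΔA = 366.651 − 182.882 = 183.8 sabins.

183.8 sabins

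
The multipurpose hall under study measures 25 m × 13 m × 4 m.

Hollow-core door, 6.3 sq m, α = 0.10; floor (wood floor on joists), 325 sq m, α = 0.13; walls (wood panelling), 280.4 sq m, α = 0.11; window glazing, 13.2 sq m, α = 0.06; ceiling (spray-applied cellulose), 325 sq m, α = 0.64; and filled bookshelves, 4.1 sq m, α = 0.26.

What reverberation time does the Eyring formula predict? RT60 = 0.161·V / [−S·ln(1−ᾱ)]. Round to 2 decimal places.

0.62 sec

Total surface area S = 6.3 + 325 + 280.4 + 13.2 + 325 + 4.1 = 954.0 sq m.
Absorption A = 6.3·0.10 + 325·0.13 + 280.4·0.11 + 13.2·0.06 + 325·0.64 + 4.1·0.26 = 283.582 sabins.
Mean coefficient ᾱ = A/S = 0.2973.
Eyring denominator: −S ln(1−ᾱ) = 336.595.
V = 25 × 13 × 4 = 1300 m³.
RT60 = 0.161 × 1300 / 336.595 = 0.62 s.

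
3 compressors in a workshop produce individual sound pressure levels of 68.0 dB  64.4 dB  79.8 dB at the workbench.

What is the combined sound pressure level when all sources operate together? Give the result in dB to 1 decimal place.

Sum in the linear (power) domain: Σ 10^(Lᵢ/10) = 10^(68.0/10) + 10^(64.4/10) + 10^(79.8/10) = 1.046e+08.
Combined level = 10 log₁₀(1.046e+08) = 80.2 dB.

80.2 dB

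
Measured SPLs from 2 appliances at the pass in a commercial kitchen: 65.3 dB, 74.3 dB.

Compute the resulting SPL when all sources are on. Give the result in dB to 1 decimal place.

74.8 dB

Sum in the linear (power) domain: Σ 10^(Lᵢ/10) = 10^(65.3/10) + 10^(74.3/10) = 3.03e+07.
L_total = 10·log₁₀(3.03e+07) = 74.8 dB.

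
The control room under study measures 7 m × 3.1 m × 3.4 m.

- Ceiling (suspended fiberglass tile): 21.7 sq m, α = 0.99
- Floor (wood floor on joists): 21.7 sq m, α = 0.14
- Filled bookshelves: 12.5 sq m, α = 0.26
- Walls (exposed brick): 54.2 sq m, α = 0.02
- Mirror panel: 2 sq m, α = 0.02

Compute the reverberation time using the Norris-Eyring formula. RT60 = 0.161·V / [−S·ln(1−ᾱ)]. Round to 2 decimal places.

Total surface area S = 21.7 + 21.7 + 12.5 + 54.2 + 2 = 112.1 sq m.
Absorption A = 21.7×0.99 + 21.7×0.14 + 12.5×0.26 + 54.2×0.02 + 2×0.02 = 28.895 sabins.
Mean coefficient ᾱ = A/S = 0.2578.
−S·ln(1−ᾱ) = −112.1 × ln(1 − 0.2578) = 33.421.
V = 7 × 3.1 × 3.4 = 73.78 m³.
RT60 = 0.161 × 73.78 / 33.421 = 0.36 s.

0.36 seconds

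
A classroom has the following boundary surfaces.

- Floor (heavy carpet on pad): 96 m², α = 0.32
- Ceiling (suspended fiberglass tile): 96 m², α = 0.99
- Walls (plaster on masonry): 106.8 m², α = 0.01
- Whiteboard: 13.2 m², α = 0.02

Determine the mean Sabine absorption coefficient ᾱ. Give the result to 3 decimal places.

S = Σ Sᵢ = 96 + 96 + 106.8 + 13.2 = 312.0 m².
Σ(Sᵢαᵢ) = 96·0.32 + 96·0.99 + 106.8·0.01 + 13.2·0.02 = 127.092.
ᾱ = 127.092 / 312.0 = 0.407.

0.407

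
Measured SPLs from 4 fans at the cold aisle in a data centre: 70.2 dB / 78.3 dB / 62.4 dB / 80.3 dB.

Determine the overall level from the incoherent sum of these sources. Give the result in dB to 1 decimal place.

82.7 dB

Sum in the linear (power) domain: Σ 10^(Lᵢ/10) = 10^(70.2/10) + 10^(78.3/10) + 10^(62.4/10) + 10^(80.3/10) = 1.87e+08.
Combined level = 10 log₁₀(1.87e+08) = 82.7 dB.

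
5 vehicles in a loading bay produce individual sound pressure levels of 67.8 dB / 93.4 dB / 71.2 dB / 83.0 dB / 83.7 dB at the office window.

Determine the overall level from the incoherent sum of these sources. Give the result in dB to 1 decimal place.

94.2 dB

Σ 10^(Lᵢ/10) = 2.641e+09.
Combined level = 10 log₁₀(2.641e+09) = 94.2 dB.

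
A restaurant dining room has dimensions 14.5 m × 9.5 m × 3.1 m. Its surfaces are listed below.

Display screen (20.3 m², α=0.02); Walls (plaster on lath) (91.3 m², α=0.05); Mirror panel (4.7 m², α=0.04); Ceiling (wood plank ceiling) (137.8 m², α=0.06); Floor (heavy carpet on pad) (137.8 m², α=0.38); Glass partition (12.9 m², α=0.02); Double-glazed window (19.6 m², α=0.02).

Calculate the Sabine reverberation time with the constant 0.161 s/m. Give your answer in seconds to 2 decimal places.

1.03 s

A = Σ Sᵢαᵢ = 20.3·0.02 + 91.3·0.05 + 4.7·0.04 + 137.8·0.06 + 137.8·0.38 + 12.9·0.02 + 19.6·0.02 = 66.441 sabins.
Room volume: 427.025 m³.
T = 0.161 V/A = 0.161·427.025/66.441 = 1.03 s.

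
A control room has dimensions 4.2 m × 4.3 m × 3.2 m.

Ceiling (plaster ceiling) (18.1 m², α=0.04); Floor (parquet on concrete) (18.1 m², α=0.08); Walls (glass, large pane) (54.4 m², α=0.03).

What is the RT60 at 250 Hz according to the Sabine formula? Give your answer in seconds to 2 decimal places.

2.45 s

A = Σ Sᵢαᵢ = 18.1×0.04 + 18.1×0.08 + 54.4×0.03 = 3.804 sabins.
Volume V = 4.2 × 4.3 × 3.2 = 57.792 m³.
RT60 = 0.161 · V / A = 0.161 × 57.792 / 3.804 = 2.45 s.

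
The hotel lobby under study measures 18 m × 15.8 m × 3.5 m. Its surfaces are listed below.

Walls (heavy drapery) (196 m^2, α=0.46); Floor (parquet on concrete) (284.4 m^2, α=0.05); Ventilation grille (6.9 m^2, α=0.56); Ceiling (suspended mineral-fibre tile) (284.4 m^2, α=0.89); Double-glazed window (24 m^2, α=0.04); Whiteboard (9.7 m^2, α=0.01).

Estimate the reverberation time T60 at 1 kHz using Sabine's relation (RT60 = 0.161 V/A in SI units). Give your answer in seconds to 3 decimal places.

0.442 s

A = Σ Sᵢαᵢ = 196×0.46 + 284.4×0.05 + 6.9×0.56 + 284.4×0.89 + 24×0.04 + 9.7×0.01 = 362.417 sabins.
V = 18·15.8·3.5 = 995.4 m³.
RT60 = 0.161 · V / A = 0.161 × 995.4 / 362.417 = 0.442 s.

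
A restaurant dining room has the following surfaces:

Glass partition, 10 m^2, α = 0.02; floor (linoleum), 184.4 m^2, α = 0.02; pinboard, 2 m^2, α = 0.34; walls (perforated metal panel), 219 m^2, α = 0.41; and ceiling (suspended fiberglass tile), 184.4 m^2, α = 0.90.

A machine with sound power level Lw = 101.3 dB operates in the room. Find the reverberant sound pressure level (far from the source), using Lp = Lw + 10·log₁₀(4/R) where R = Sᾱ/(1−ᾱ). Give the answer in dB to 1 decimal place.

Σ(Sᵢαᵢ) = 10·0.02 + 184.4·0.02 + 2·0.34 + 219·0.41 + 184.4·0.90 = 260.318; total area S = 599.8 m^2.
ᾱ = 260.318/599.8 = 0.4340; R = Sᾱ/(1−ᾱ) = 260.318/(1−0.4340) = 459.926 m^2.
Lp = 101.3 + 10·log₁₀(4/459.926) = 101.3 + (-20.61) = 80.7 dB.

80.7 dB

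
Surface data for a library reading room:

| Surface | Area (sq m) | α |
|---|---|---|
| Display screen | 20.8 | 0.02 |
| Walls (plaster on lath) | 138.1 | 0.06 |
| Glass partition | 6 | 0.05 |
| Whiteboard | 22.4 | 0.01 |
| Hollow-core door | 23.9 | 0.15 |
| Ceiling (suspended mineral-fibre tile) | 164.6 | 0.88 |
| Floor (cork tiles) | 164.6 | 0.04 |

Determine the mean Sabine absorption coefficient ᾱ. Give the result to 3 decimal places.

Total surface area S = 540.4 sq m.
A = 20.8·0.02 + 138.1·0.06 + 6·0.05 + 22.4·0.01 + 23.9·0.15 + 164.6·0.88 + 164.6·0.04 = 164.243 sabins.
ᾱ = A/S = 0.304.

0.304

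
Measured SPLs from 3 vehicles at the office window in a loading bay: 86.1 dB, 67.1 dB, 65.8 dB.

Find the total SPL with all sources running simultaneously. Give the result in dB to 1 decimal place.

Σ 10^(Lᵢ/10) = 4.163e+08.
Back to dB: 10·log₁₀ Σ = 86.2 dB.

86.2 dB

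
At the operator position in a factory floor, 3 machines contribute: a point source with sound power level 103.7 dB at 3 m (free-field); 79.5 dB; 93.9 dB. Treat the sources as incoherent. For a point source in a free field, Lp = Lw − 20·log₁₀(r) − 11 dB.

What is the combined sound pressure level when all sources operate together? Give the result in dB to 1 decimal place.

Source at 3 m: Lp = 103.7 − 20·log₁₀(3) − 11 = 83.2 dB.
Converting to relative power and adding: 10^(83.2/10) + 10^(79.5/10) + 10^(93.9/10) = 2.753e+09.
Back to dB: 10·log₁₀ Σ = 94.4 dB.

94.4 dB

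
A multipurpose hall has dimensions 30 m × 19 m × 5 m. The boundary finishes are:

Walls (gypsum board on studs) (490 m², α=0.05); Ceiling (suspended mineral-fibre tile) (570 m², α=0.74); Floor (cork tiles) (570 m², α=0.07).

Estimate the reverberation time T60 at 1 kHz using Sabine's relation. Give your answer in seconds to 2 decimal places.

0.94 sec

Summing Sᵢαᵢ: 24.500 + 421.800 + 39.900 → A = 486.200 sabins.
V = 30·19·5 = 2850 m³.
T = 0.161 V/A = 0.161·2850/486.200 = 0.94 s.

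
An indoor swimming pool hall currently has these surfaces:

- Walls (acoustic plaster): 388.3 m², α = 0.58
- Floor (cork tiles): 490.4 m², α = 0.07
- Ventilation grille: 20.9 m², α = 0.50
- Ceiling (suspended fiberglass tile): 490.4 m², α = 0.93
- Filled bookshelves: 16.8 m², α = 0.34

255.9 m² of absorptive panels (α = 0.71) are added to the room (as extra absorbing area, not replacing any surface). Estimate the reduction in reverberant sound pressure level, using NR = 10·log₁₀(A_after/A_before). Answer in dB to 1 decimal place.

A_before = Σ Sᵢαᵢ = 388.3·0.58 + 490.4·0.07 + 20.9·0.50 + 490.4·0.93 + 16.8·0.34 = 731.776 sabins.
Treatment contributes 255.9·0.71 = 181.689 sabins.
New total A_after = 913.465 sabins.
NR = 10·log₁₀(913.465/731.776) = 1.0 dB.

1.0 dB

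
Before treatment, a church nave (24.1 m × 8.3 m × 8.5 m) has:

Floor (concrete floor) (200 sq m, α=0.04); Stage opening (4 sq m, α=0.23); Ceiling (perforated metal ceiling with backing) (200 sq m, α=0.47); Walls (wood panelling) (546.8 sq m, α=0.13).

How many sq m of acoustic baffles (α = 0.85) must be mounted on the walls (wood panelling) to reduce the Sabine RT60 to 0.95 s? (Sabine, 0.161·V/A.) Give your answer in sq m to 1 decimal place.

158.5

Equivalent absorption area: A₁ = 200*0.04 + 4*0.23 + 200*0.47 + 546.8*0.13 = 174.004 sq m.
Required A₂ = 0.161·1700.255/0.95 = 288.148 sabins.
Absorption to add: 288.148 − 174.004 = 114.144 sabins.
Each sq m of panel replacing the walls (wood panelling) adds (0.85 − 0.13) = 0.72 sabins.
Panel area = 114.144 / 0.72 = 158.5 sq m.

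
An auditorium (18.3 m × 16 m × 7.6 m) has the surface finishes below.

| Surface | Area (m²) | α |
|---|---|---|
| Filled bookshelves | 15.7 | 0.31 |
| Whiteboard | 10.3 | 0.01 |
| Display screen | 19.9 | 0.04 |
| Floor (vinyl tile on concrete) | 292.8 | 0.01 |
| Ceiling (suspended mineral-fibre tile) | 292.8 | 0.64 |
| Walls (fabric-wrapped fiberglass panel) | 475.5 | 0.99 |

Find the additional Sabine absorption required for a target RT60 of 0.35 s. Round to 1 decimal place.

Summing Sᵢαᵢ: 4.867 + 0.103 + 0.796 + 2.928 + 187.392 + 470.745 → A₁ = 666.831 sabins.
Target A₂ = 0.161·2225.28/0.35 = 1023.629 sabins (V = 2225.28 m³).
Additional absorption ΔA = 1023.629 − 666.831 = 356.8 sabins.

356.8 sabins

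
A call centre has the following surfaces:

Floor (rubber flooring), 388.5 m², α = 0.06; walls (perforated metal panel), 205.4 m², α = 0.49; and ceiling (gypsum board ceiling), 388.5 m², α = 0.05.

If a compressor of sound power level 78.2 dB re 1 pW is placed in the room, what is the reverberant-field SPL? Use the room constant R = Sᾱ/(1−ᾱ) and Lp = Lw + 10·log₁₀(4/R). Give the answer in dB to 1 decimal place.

A = 143.381 sabins; S = 982.4 m².
ᾱ = 0.1459, so room constant R = A/(1−ᾱ) = 167.874 m².
Lp = Lw + 10 log₁₀(4/R) = 78.2 -16.23 = 62.0 dB.

62.0 dB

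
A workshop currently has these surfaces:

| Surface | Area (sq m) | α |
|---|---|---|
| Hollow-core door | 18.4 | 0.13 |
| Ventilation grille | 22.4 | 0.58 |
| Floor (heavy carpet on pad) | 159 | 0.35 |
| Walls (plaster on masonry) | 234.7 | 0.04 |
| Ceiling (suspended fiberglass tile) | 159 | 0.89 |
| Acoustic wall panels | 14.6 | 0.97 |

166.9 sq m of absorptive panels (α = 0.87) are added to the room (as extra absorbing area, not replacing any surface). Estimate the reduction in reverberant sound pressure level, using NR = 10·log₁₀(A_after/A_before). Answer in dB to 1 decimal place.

Total absorption A_before = 18.4·0.13 + 22.4·0.58 + 159·0.35 + 234.7·0.04 + 159·0.89 + 14.6·0.97
  = 2.392 + 12.992 + 55.650 + 9.388 + 141.510 + 14.162 = 236.094 sq m sabins.
Treatment contributes 166.9·0.87 = 145.203 sabins.
A_after = 236.094 + 145.203 = 381.297 sabins.
Reduction = 10 log₁₀(A_after/A_before) = 10 log₁₀(1.6150) = 2.1 dB.

2.1 dB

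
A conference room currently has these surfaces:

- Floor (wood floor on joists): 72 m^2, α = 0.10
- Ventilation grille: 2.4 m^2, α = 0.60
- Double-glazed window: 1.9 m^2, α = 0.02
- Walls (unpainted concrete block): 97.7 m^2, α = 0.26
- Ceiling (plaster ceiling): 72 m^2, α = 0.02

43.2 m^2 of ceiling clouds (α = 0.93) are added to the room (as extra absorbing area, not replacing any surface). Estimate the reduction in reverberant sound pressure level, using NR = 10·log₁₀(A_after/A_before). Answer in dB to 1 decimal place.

Equivalent absorption area: A_before = 72·0.10 + 2.4·0.60 + 1.9·0.02 + 97.7·0.26 + 72·0.02 = 35.520 m^2.
Treatment contributes 43.2·0.93 = 40.176 sabins.
A_after = 35.520 + 40.176 = 75.696 sabins.
Reduction = 10 log₁₀(A_after/A_before) = 10 log₁₀(2.1311) = 3.3 dB.

3.3 dB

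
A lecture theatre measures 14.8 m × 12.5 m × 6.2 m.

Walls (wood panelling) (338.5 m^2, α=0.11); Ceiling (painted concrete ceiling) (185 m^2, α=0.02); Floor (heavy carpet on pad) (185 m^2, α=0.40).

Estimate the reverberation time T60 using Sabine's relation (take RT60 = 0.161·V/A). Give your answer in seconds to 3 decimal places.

1.607 s

Total absorption A = 338.5*0.11 + 185*0.02 + 185*0.40
  = 37.235 + 3.700 + 74.000 = 114.935 m^2 sabins.
V = 14.8·12.5·6.2 = 1147 m³.
Sabine: RT60 = 0.161 × 1147 / 114.935 = 1.607 s.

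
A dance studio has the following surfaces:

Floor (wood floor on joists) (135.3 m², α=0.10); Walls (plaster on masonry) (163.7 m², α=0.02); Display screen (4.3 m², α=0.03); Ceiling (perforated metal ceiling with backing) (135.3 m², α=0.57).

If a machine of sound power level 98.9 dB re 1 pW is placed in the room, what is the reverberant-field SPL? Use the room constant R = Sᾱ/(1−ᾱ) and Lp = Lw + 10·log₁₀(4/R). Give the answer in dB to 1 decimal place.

84.1 dB

Σ(Sᵢαᵢ) = 135.3×0.10 + 163.7×0.02 + 4.3×0.03 + 135.3×0.57 = 94.054; total area S = 438.6 m².
ᾱ = 94.054/438.6 = 0.2144; R = Sᾱ/(1−ᾱ) = 94.054/(1−0.2144) = 119.723 m².
Lp = 98.9 + 10·log₁₀(4/119.723) = 98.9 + (-14.76) = 84.1 dB.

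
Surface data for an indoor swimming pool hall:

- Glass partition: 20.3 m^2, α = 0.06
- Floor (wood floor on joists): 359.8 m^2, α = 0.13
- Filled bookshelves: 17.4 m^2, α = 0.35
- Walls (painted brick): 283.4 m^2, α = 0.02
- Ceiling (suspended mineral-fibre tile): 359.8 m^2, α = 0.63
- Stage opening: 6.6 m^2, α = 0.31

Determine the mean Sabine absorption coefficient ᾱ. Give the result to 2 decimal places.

Total surface area S = 1047.3 m^2.
Σ(Sᵢαᵢ) = 20.3*0.06 + 359.8*0.13 + 17.4*0.35 + 283.4*0.02 + 359.8*0.63 + 6.6*0.31 = 288.470.
ᾱ = A/S = 0.28.

0.28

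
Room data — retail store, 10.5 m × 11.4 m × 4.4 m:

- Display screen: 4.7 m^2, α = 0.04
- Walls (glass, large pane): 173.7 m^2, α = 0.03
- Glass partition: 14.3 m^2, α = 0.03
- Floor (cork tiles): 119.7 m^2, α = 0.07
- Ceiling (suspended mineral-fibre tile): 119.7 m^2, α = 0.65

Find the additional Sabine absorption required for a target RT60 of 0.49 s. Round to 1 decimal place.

81.0 sabins

Total absorption A₁ = 4.7*0.04 + 173.7*0.03 + 14.3*0.03 + 119.7*0.07 + 119.7*0.65
  = 0.188 + 5.211 + 0.429 + 8.379 + 77.805 = 92.012 m^2 sabins.
For T = 0.49 s, need A₂ = 0.161·V/T = 0.161·526.68/0.49 = 173.052 sabins.
Shortfall: 173.052 − 92.012 = 81.0 sabins.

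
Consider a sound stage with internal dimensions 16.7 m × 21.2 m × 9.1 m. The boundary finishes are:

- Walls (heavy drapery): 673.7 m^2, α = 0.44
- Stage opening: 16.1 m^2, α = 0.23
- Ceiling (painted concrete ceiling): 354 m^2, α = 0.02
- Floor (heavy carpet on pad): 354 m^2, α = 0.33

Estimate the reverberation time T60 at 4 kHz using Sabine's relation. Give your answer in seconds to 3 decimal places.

1.223 s

Summing Sᵢαᵢ: 296.428 + 3.703 + 7.080 + 116.820 → A = 424.031 sabins.
Volume V = 16.7 × 21.2 × 9.1 = 3221.764 m³.
Sabine: RT60 = 0.161 × 3221.764 / 424.031 = 1.223 s.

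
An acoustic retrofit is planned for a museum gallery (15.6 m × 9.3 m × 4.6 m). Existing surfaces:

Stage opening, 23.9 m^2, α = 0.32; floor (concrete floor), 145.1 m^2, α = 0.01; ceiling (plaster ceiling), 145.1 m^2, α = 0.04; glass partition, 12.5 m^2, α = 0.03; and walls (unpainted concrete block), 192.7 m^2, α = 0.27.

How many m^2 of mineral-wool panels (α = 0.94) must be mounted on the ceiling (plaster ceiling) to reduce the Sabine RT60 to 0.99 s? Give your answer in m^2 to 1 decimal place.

45.8

A₁ = Σ Sᵢαᵢ = 23.9*0.32 + 145.1*0.01 + 145.1*0.04 + 12.5*0.03 + 192.7*0.27 = 67.307 sabins.
V = 667.368 m³. Target absorption A₂ = 0.161 × 667.368 / 0.99 = 108.532 sabins.
Absorption to add: 108.532 − 67.307 = 41.225 sabins.
Each m^2 of panel replacing the ceiling (plaster ceiling) adds (0.94 − 0.04) = 0.90 sabins.
Panel area = 41.225 / 0.90 = 45.8 m^2.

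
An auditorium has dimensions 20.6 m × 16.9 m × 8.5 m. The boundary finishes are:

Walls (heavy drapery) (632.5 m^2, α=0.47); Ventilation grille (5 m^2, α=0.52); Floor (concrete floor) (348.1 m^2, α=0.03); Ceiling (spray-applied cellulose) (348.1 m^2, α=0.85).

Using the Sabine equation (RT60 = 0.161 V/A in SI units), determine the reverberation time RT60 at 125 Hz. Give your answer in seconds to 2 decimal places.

A = Σ Sᵢαᵢ = 632.5*0.47 + 5*0.52 + 348.1*0.03 + 348.1*0.85 = 606.203 sabins.
V = 20.6·16.9·8.5 = 2959.19 m³.
T = 0.161 V/A = 0.161·2959.19/606.203 = 0.79 s.

0.79 s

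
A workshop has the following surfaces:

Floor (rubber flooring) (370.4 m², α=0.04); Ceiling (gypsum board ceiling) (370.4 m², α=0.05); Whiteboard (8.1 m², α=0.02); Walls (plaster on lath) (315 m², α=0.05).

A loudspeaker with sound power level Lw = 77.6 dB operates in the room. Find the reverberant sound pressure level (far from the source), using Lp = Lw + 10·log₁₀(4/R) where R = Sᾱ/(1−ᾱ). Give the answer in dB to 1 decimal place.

Σ(Sᵢαᵢ) = 370.4·0.04 + 370.4·0.05 + 8.1·0.02 + 315·0.05 = 49.248; total area S = 1063.9 m².
ᾱ = 0.0463, so room constant R = A/(1−ᾱ) = 51.639 m².
Lp = 77.6 + 10·log₁₀(4/51.639) = 77.6 + (-11.11) = 66.5 dB.

66.5 dB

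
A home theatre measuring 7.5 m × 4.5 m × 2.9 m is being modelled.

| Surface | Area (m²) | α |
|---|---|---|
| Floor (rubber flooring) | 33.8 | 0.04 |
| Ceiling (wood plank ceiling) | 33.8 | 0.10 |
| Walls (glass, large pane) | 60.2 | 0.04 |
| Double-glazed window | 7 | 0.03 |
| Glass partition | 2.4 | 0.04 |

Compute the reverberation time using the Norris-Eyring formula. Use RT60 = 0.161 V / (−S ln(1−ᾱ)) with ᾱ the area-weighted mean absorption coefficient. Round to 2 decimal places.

S = Σ Sᵢ = 137.2 m².
Σ(Sᵢαᵢ) = 33.8×0.04 + 33.8×0.10 + 60.2×0.04 + 7×0.03 + 2.4×0.04 = 7.446.
Mean coefficient ᾱ = A/S = 0.0543.
Eyring denominator: −S ln(1−ᾱ) = 7.660.
V = 7.5 × 4.5 × 2.9 = 97.875 m³.
RT60 = 0.161 × 97.875 / 7.660 = 2.06 s.

2.06 seconds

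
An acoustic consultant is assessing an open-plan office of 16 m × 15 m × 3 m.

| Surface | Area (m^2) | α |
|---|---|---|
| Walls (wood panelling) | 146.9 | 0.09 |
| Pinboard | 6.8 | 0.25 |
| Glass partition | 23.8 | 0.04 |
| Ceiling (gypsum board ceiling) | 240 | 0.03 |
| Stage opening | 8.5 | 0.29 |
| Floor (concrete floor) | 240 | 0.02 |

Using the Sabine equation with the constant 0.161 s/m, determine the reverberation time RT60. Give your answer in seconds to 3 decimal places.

3.821 seconds

Total absorption A = 146.9*0.09 + 6.8*0.25 + 23.8*0.04 + 240*0.03 + 8.5*0.29 + 240*0.02
  = 13.221 + 1.700 + 0.952 + 7.200 + 2.465 + 4.800 = 30.338 m^2 sabins.
Room volume: 720 m³.
RT60 = 0.161 · V / A = 0.161 × 720 / 30.338 = 3.821 s.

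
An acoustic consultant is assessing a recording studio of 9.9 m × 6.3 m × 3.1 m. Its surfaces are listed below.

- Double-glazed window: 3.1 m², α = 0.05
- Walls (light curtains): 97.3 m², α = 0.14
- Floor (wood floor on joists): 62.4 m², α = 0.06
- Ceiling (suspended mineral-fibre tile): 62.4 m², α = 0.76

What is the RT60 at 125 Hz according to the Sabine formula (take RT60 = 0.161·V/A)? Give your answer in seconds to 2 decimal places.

Total absorption A = 3.1*0.05 + 97.3*0.14 + 62.4*0.06 + 62.4*0.76
  = 0.155 + 13.622 + 3.744 + 47.424 = 64.945 m² sabins.
V = 9.9·6.3·3.1 = 193.347 m³.
T = 0.161 V/A = 0.161·193.347/64.945 = 0.48 s.

0.48 sec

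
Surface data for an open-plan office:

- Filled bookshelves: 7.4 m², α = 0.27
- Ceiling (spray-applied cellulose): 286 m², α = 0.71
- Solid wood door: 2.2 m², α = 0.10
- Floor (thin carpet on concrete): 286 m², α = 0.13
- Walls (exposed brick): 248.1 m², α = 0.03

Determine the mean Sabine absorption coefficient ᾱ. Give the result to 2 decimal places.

S = Σ Sᵢ = 7.4 + 286 + 2.2 + 286 + 248.1 = 829.7 m².
Weighted sum Σ Sα = 249.901.
ᾱ = A/S = 0.30.

0.30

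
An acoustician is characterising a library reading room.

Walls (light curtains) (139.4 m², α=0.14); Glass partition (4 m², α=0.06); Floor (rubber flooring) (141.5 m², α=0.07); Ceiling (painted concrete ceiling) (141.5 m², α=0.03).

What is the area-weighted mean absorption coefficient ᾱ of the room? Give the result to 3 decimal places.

S = Σ Sᵢ = 139.4 + 4 + 141.5 + 141.5 = 426.4 m².
Σ(Sᵢαᵢ) = 139.4·0.14 + 4·0.06 + 141.5·0.07 + 141.5·0.03 = 33.906.
ᾱ = 33.906 / 426.4 = 0.080.

0.080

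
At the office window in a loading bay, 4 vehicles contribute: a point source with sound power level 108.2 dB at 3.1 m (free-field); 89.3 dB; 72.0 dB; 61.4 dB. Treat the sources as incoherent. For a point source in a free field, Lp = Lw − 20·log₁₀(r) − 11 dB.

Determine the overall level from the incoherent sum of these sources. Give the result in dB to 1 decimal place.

91.5 dB

Source at 3.1 m: Lp = 108.2 − 20·log₁₀(3.1) − 11 = 87.4 dB.
Σ 10^(Lᵢ/10) = 1.418e+09.
L_total = 10·log₁₀(1.418e+09) = 91.5 dB.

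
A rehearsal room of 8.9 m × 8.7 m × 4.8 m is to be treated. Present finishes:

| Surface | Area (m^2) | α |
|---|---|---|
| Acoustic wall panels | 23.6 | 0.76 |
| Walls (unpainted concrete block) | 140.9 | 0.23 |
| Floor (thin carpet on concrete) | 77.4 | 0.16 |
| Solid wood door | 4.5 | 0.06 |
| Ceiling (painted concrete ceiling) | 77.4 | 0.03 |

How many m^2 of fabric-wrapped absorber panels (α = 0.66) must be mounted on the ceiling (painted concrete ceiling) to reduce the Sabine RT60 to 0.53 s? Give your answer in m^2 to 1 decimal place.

Summing Sᵢαᵢ: 17.936 + 32.407 + 12.384 + 0.270 + 2.322 → A₁ = 65.319 sabins.
Required A₂ = 0.161·371.664/0.53 = 112.902 sabins.
ΔA needed = 112.902 − 65.319 = 47.583 sabins.
Each m^2 of panel replacing the ceiling (painted concrete ceiling) adds (0.66 − 0.03) = 0.63 sabins.
Area = ΔA/Δα = 47.583/0.63 = 75.5 m^2.

75.5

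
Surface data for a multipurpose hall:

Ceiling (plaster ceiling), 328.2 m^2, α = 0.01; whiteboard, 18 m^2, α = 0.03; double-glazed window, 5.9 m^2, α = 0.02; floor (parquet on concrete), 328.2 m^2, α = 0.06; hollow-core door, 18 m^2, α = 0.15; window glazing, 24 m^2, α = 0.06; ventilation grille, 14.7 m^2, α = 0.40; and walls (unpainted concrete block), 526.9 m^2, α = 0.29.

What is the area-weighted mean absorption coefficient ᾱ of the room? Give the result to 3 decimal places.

Total surface area S = 1263.9 m^2.
Σ(Sᵢαᵢ) = 328.2·0.01 + 18·0.03 + 5.9·0.02 + 328.2·0.06 + 18·0.15 + 24·0.06 + 14.7·0.40 + 526.9·0.29 = 186.453.
ᾱ = A/S = 0.148.

0.148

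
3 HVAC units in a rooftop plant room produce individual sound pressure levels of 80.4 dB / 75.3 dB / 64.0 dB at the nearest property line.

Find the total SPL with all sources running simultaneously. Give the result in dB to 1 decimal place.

81.6 dB

Σ 10^(Lᵢ/10) = 1.46e+08.
L_total = 10·log₁₀(1.46e+08) = 81.6 dB.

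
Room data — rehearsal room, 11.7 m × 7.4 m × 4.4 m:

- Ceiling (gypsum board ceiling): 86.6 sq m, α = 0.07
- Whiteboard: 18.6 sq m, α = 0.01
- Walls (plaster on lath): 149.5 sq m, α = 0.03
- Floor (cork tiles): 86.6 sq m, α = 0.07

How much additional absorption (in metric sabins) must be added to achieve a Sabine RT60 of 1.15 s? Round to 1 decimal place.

Summing Sᵢαᵢ: 6.062 + 0.186 + 4.485 + 6.062 → A₁ = 16.795 sabins.
For T = 1.15 s, need A₂ = 0.161·V/T = 0.161·380.952/1.15 = 53.333 sabins.
Additional absorption ΔA = 53.333 − 16.795 = 36.5 sabins.

36.5 sabins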